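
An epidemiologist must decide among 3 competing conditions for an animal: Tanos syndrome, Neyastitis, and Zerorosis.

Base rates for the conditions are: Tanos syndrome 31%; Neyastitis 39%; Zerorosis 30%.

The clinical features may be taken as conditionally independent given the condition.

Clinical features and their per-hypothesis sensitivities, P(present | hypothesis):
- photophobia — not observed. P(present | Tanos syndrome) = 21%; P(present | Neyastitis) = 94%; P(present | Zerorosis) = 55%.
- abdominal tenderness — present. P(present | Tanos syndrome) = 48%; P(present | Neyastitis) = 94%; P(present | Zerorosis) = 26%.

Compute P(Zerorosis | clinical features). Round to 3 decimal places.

0.201

Multiply each prior by the joint likelihood of the clinical feature pattern (using 1 − P(present | H) for each absent clinical feature):
  Tanos syndrome: 0.31 × (1 − 0.21) × 0.48 = 0.11755
  Neyastitis: 0.39 × (1 − 0.94) × 0.94 = 0.021996
  Zerorosis: 0.30 × (1 − 0.55) × 0.26 = 0.0351
Marginal likelihood of the evidence = 0.17465.
P(Zerorosis | evidence) = 0.0351 / 0.17465 ≈ 0.201.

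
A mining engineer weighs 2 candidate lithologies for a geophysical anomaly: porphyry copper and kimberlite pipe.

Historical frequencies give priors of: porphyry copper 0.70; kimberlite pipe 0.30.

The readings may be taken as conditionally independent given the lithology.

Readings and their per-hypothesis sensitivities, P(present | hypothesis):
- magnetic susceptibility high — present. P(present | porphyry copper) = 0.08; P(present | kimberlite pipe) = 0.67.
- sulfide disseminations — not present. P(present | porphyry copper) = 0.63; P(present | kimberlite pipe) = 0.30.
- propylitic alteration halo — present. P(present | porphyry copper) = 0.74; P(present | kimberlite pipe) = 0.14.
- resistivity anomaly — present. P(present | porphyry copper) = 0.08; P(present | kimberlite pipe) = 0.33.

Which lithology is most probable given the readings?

kimberlite pipe

By Bayes' rule with conditional independence, the unnormalized weight for each hypothesis is prior × ∏ likelihoods (using 1 − P(present | H) for each absent reading):
  porphyry copper: 0.70 × 0.08 × (1 − 0.63) × 0.74 × 0.08 = 0.0012266
  kimberlite pipe: 0.30 × 0.67 × (1 − 0.30) × 0.14 × 0.33 = 0.0065003
The unnormalized weights sum to 0.007727.
P(porphyry copper | evidence) ≈ 0.0012266 / 0.007727 ≈ 0.159
P(kimberlite pipe | evidence) ≈ 0.0065003 / 0.007727 ≈ 0.841
The largest is 0.841, so kimberlite pipe is most probable.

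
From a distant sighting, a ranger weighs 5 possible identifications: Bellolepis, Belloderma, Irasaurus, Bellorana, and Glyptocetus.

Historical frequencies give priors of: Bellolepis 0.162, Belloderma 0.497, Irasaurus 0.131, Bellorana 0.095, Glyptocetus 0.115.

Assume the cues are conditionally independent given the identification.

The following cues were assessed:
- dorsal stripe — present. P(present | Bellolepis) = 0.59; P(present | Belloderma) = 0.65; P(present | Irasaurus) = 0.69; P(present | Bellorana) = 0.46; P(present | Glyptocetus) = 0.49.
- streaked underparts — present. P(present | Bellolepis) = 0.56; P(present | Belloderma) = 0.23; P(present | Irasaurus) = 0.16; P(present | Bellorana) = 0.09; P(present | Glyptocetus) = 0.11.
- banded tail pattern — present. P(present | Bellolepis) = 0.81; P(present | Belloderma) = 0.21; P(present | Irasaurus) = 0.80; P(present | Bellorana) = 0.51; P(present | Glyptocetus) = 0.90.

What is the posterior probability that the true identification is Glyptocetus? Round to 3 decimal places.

Multiply each prior by the joint likelihood of the cue pattern:
  Bellolepis: 0.162 × 0.59 × 0.56 × 0.81 = 0.043355
  Belloderma: 0.497 × 0.65 × 0.23 × 0.21 = 0.015603
  Irasaurus: 0.131 × 0.69 × 0.16 × 0.80 = 0.01157
  Bellorana: 0.095 × 0.46 × 0.09 × 0.51 = 0.0020058
  Glyptocetus: 0.115 × 0.49 × 0.11 × 0.90 = 0.0055787
Marginal likelihood of the evidence = 0.078113.
P(Glyptocetus | evidence) = 0.0055787 / 0.078113 ≈ 0.071.

0.071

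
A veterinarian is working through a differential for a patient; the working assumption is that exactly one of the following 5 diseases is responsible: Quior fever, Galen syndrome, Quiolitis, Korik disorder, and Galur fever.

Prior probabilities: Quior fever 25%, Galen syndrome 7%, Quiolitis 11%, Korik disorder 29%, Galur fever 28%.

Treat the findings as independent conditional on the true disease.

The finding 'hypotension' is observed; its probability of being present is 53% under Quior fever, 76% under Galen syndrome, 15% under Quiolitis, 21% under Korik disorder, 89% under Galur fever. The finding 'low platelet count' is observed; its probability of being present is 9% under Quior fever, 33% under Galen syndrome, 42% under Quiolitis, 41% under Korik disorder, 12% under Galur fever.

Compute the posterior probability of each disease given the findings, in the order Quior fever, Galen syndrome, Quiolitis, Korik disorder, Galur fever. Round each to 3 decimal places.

For each hypothesis, the unnormalized posterior weight is prior × product of the finding likelihoods:
  Quior fever: 0.25 × 0.53 × 0.09 = 0.011925
  Galen syndrome: 0.07 × 0.76 × 0.33 = 0.017556
  Quiolitis: 0.11 × 0.15 × 0.42 = 0.00693
  Korik disorder: 0.29 × 0.21 × 0.41 = 0.024969
  Galur fever: 0.28 × 0.89 × 0.12 = 0.029904
The unnormalized weights sum to 0.091284.
P(Quior fever | evidence) = 0.011925 / 0.091284 ≈ 0.131
P(Galen syndrome | evidence) = 0.017556 / 0.091284 ≈ 0.192
P(Quiolitis | evidence) = 0.00693 / 0.091284 ≈ 0.076
P(Korik disorder | evidence) = 0.024969 / 0.091284 ≈ 0.274
P(Galur fever | evidence) = 0.029904 / 0.091284 ≈ 0.328

0.131, 0.192, 0.076, 0.274, 0.328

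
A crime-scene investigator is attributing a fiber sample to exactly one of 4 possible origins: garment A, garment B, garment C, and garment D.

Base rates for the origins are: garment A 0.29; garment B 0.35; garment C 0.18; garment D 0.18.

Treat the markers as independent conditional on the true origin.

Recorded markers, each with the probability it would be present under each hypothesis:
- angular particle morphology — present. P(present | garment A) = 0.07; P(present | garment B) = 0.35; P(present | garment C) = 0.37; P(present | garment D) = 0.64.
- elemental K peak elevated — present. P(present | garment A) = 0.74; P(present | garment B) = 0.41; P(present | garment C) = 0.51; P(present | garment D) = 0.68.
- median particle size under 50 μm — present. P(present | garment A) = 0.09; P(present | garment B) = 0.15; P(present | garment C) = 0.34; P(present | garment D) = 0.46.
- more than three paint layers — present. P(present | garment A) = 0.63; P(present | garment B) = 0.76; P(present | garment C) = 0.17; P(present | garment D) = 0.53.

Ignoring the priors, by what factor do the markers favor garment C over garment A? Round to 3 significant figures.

The Bayes factor is the ratio of the joint likelihoods of the marker pattern under the two hypotheses.
  garment C: 0.37 × 0.51 × 0.34 × 0.17 = 0.010907
  garment A: 0.07 × 0.74 × 0.09 × 0.63 = 0.0029371
Bayes factor = 0.010907 / 0.0029371 ≈ 3.71

3.71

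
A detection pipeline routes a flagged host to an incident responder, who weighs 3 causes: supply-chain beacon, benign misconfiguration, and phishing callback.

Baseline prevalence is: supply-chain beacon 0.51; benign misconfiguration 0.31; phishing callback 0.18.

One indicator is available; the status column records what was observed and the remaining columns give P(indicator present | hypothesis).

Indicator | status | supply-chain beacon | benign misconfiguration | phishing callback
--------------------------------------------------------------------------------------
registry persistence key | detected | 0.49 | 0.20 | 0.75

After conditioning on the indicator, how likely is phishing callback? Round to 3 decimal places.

0.302

Multiply each prior by the likelihood of the indicator:
  supply-chain beacon: 0.51 × 0.49 = 0.2499
  benign misconfiguration: 0.31 × 0.20 = 0.062
  phishing callback: 0.18 × 0.75 = 0.135
Normalizing constant Z = 0.2499 + 0.062 + 0.135 = 0.4469.
P(phishing callback | evidence) = 0.135 / 0.4469 ≈ 0.302.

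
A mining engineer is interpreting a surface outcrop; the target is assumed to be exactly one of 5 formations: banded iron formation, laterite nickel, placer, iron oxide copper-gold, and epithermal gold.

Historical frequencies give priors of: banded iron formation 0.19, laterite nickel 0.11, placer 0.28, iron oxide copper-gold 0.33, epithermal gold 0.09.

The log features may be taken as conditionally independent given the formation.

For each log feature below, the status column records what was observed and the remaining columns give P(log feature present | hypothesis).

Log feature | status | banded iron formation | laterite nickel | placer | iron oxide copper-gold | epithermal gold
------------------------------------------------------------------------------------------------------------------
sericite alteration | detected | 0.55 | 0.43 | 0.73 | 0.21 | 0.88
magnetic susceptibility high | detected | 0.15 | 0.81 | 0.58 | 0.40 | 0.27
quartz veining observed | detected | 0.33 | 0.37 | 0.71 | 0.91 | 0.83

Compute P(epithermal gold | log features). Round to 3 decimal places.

0.121

For each hypothesis, the unnormalized posterior weight is prior × product of the log feature likelihoods:
  banded iron formation: 0.19 × 0.55 × 0.15 × 0.33 = 0.0051728
  laterite nickel: 0.11 × 0.43 × 0.81 × 0.37 = 0.014176
  placer: 0.28 × 0.73 × 0.58 × 0.71 = 0.084172
  iron oxide copper-gold: 0.33 × 0.21 × 0.40 × 0.91 = 0.025225
  epithermal gold: 0.09 × 0.88 × 0.27 × 0.83 = 0.017749
The unnormalized weights sum to 0.14649.
P(epithermal gold | evidence) = 0.017749 / 0.14649 ≈ 0.121.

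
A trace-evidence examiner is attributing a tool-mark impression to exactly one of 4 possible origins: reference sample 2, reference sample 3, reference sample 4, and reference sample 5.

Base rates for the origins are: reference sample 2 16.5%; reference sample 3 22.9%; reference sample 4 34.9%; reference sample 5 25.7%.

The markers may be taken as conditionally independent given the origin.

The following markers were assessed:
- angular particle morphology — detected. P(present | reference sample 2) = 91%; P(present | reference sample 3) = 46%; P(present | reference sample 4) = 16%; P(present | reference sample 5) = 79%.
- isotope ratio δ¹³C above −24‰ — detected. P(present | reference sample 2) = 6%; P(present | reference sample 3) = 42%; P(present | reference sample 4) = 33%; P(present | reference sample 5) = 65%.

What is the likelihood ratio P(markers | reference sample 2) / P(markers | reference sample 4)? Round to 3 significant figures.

1.03

Take the product of per-marker likelihoods under each hypothesis, then divide.
  reference sample 2: 0.91 × 0.06 = 0.0546
  reference sample 4: 0.16 × 0.33 = 0.0528
Bayes factor = 0.0546 / 0.0528 ≈ 1.03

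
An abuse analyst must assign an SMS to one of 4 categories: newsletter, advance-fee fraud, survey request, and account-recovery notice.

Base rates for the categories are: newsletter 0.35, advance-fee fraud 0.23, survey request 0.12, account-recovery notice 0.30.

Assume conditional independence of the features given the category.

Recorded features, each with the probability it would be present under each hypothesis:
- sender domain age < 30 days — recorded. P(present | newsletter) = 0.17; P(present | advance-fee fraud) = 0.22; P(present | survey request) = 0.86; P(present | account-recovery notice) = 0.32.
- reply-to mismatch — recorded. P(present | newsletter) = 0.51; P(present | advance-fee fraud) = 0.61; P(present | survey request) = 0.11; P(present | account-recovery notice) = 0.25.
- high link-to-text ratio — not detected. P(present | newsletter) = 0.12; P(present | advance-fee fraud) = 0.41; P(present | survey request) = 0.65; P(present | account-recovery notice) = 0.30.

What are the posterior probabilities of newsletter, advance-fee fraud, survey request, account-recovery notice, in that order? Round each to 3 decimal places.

0.407, 0.277, 0.060, 0.256

By Bayes' rule with conditional independence, the unnormalized weight for each hypothesis is prior × ∏ likelihoods (using 1 − P(present | H) for each absent feature):
  newsletter: 0.35 × 0.17 × 0.51 × (1 − 0.12) = 0.026704
  advance-fee fraud: 0.23 × 0.22 × 0.61 × (1 − 0.41) = 0.018211
  survey request: 0.12 × 0.86 × 0.11 × (1 − 0.65) = 0.0039732
  account-recovery notice: 0.30 × 0.32 × 0.25 × (1 − 0.30) = 0.0168
Marginal likelihood of the evidence = 0.065688.
P(newsletter | evidence) = 0.026704 / 0.065688 ≈ 0.407
P(advance-fee fraud | evidence) = 0.018211 / 0.065688 ≈ 0.277
P(survey request | evidence) = 0.0039732 / 0.065688 ≈ 0.060
P(account-recovery notice | evidence) = 0.0168 / 0.065688 ≈ 0.256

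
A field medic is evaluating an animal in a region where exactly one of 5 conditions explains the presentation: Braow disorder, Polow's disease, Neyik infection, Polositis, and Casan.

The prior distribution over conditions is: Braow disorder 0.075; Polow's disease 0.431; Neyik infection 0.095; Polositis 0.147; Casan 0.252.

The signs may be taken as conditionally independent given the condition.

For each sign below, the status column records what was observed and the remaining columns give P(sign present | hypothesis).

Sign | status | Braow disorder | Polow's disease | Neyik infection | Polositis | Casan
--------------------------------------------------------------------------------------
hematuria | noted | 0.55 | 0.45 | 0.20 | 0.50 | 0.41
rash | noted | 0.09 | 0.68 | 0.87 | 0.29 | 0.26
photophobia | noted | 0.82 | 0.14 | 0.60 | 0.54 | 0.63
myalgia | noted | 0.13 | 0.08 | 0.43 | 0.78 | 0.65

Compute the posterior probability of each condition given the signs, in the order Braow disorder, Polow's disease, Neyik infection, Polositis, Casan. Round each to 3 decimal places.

0.015, 0.057, 0.163, 0.344, 0.421

For each hypothesis, the unnormalized posterior weight is prior × product of the sign likelihoods:
  Braow disorder: 0.075 × 0.55 × 0.09 × 0.82 × 0.13 = 0.00039575
  Polow's disease: 0.431 × 0.45 × 0.68 × 0.14 × 0.08 = 0.0014771
  Neyik infection: 0.095 × 0.20 × 0.87 × 0.60 × 0.43 = 0.0042647
  Polositis: 0.147 × 0.50 × 0.29 × 0.54 × 0.78 = 0.0089779
  Casan: 0.252 × 0.41 × 0.26 × 0.63 × 0.65 = 0.011
The unnormalized weights sum to 0.026116.
P(Braow disorder | evidence) = 0.00039575 / 0.026116 ≈ 0.015
P(Polow's disease | evidence) = 0.0014771 / 0.026116 ≈ 0.057
P(Neyik infection | evidence) = 0.0042647 / 0.026116 ≈ 0.163
P(Polositis | evidence) = 0.0089779 / 0.026116 ≈ 0.344
P(Casan | evidence) = 0.011 / 0.026116 ≈ 0.421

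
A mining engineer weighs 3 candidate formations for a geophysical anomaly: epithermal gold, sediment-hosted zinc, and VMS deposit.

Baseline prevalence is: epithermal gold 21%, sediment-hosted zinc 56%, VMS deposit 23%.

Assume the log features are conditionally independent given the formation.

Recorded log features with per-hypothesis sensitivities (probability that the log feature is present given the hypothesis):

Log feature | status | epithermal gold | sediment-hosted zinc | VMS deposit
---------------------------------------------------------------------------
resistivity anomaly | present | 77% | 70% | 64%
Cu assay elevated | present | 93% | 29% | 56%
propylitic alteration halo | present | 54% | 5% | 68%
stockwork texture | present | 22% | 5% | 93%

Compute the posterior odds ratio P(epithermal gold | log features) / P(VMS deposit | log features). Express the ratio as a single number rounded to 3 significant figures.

The normalizing constant cancels in an odds ratio, so compute prior × likelihood for the two hypotheses only:
  epithermal gold: 0.21 × 0.77 × 0.93 × 0.54 × 0.22 = 0.017865
  VMS deposit: 0.23 × 0.64 × 0.56 × 0.68 × 0.93 = 0.05213
Posterior odds = 0.017865 / 0.05213 ≈ 0.343.

0.343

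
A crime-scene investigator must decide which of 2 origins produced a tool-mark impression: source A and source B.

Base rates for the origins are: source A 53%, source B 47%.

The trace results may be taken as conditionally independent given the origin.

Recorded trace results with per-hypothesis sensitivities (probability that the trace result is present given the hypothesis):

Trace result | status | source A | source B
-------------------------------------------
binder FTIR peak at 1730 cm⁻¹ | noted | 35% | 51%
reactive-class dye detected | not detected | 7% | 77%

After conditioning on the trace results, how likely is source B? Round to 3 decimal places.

Multiply each prior by the joint likelihood of the trace result pattern (using 1 − P(present | H) for each absent trace result):
  source A: 0.53 × 0.35 × (1 − 0.07) = 0.17251
  source B: 0.47 × 0.51 × (1 − 0.77) = 0.055131
Marginal likelihood of the evidence = 0.22765.
P(source B | evidence) = 0.055131 / 0.22765 ≈ 0.242.

0.242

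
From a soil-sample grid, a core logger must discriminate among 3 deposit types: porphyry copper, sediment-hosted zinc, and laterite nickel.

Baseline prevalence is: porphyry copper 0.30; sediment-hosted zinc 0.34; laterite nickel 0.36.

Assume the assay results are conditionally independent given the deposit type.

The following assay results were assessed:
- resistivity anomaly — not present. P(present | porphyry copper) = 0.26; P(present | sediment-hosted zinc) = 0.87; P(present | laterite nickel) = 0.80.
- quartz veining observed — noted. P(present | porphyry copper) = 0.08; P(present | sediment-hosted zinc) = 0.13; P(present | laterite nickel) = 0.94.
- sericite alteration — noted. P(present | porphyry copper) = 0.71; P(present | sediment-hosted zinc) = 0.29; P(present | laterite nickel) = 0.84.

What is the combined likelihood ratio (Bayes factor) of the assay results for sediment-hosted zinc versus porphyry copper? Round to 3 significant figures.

0.117

Take the product of per-assay result likelihoods under each hypothesis (using 1 − P(present | H) for each absent assay result), then divide.
  sediment-hosted zinc: (1 − 0.87) × 0.13 × 0.29 = 0.004901
  porphyry copper: (1 − 0.26) × 0.08 × 0.71 = 0.042032
Bayes factor = 0.004901 / 0.042032 ≈ 0.117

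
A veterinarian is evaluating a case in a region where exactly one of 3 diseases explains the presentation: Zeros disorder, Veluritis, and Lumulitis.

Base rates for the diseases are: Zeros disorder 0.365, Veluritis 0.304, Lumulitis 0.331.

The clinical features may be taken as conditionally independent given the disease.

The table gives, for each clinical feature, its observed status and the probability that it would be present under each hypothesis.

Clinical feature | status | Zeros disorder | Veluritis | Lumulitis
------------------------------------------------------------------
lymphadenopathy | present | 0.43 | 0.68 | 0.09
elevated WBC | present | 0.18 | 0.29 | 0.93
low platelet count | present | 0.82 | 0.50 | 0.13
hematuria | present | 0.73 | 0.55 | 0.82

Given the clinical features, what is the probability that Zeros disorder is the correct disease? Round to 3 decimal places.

By Bayes' rule with conditional independence, the unnormalized weight for each hypothesis is prior × ∏ likelihoods:
  Zeros disorder: 0.365 × 0.43 × 0.18 × 0.82 × 0.73 = 0.016911
  Veluritis: 0.304 × 0.68 × 0.29 × 0.50 × 0.55 = 0.016486
  Lumulitis: 0.331 × 0.09 × 0.93 × 0.13 × 0.82 = 0.0029533
The unnormalized weights sum to 0.03635.
P(Zeros disorder | evidence) = 0.016911 / 0.03635 ≈ 0.465.

0.465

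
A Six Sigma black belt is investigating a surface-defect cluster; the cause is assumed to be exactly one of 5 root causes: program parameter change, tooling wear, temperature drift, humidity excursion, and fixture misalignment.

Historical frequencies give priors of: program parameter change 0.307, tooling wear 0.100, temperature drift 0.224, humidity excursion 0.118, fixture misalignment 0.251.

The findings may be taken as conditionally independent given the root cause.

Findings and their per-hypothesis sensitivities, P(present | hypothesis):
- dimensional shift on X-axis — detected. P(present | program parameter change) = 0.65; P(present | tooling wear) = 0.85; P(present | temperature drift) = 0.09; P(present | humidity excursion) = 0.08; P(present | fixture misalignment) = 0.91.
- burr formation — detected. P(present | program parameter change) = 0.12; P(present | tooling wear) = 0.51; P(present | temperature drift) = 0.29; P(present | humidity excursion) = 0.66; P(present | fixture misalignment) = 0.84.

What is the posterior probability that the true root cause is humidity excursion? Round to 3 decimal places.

0.023

For each hypothesis, the unnormalized posterior weight is prior × product of the finding likelihoods:
  program parameter change: 0.307 × 0.65 × 0.12 = 0.023946
  tooling wear: 0.100 × 0.85 × 0.51 = 0.04335
  temperature drift: 0.224 × 0.09 × 0.29 = 0.0058464
  humidity excursion: 0.118 × 0.08 × 0.66 = 0.0062304
  fixture misalignment: 0.251 × 0.91 × 0.84 = 0.19186
Normalizing constant Z = 0.023946 + 0.04335 + 0.0058464 + 0.0062304 + 0.19186 = 0.27124.
P(humidity excursion | evidence) = 0.0062304 / 0.27124 ≈ 0.023.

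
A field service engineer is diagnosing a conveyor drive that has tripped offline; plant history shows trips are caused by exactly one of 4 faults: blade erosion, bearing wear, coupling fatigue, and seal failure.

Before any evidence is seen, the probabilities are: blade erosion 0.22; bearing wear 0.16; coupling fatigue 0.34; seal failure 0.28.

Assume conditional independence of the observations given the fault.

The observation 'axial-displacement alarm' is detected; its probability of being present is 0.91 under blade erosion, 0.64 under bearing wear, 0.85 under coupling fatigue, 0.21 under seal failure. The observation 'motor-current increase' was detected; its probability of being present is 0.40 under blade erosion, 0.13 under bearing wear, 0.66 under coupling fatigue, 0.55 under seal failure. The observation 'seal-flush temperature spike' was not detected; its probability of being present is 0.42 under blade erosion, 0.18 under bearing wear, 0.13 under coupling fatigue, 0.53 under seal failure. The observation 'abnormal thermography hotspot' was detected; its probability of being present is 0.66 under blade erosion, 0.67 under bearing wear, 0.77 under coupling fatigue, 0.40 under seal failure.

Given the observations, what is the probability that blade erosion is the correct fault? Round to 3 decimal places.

For each hypothesis, the unnormalized posterior weight is prior × product of the observation likelihoods (using 1 − P(present | H) for each absent observation):
  blade erosion: 0.22 × 0.91 × 0.40 × (1 − 0.42) × 0.66 = 0.030655
  bearing wear: 0.16 × 0.64 × 0.13 × (1 − 0.18) × 0.67 = 0.0073136
  coupling fatigue: 0.34 × 0.85 × 0.66 × (1 − 0.13) × 0.77 = 0.12778
  seal failure: 0.28 × 0.21 × 0.55 × (1 − 0.53) × 0.40 = 0.0060799
Normalizing constant Z = 0.030655 + 0.0073136 + 0.12778 + 0.0060799 = 0.17182.
P(blade erosion | evidence) = 0.030655 / 0.17182 ≈ 0.178.

0.178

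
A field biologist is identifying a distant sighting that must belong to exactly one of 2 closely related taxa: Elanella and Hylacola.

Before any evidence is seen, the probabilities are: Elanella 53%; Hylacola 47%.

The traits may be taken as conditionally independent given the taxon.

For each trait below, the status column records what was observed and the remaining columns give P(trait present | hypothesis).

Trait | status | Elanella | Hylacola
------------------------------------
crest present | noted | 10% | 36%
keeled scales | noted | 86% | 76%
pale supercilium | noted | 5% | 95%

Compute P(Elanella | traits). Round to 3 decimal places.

0.018

By Bayes' rule with conditional independence, the unnormalized weight for each hypothesis is prior × ∏ likelihoods:
  Elanella: 0.53 × 0.10 × 0.86 × 0.05 = 0.002279
  Hylacola: 0.47 × 0.36 × 0.76 × 0.95 = 0.12216
Marginal likelihood of the evidence = 0.12444.
P(Elanella | evidence) = 0.002279 / 0.12444 ≈ 0.018.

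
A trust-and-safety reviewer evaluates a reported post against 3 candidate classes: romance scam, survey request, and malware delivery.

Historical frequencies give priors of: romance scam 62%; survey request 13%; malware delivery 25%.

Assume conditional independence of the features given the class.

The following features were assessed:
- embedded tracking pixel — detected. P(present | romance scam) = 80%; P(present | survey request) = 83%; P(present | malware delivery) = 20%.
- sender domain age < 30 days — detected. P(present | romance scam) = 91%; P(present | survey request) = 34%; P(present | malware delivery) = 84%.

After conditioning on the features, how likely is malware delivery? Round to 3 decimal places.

For each hypothesis, the unnormalized posterior weight is prior × product of the feature likelihoods:
  romance scam: 0.62 × 0.80 × 0.91 = 0.45136
  survey request: 0.13 × 0.83 × 0.34 = 0.036686
  malware delivery: 0.25 × 0.20 × 0.84 = 0.042
Marginal likelihood of the evidence = 0.53005.
P(malware delivery | evidence) = 0.042 / 0.53005 ≈ 0.079.

0.079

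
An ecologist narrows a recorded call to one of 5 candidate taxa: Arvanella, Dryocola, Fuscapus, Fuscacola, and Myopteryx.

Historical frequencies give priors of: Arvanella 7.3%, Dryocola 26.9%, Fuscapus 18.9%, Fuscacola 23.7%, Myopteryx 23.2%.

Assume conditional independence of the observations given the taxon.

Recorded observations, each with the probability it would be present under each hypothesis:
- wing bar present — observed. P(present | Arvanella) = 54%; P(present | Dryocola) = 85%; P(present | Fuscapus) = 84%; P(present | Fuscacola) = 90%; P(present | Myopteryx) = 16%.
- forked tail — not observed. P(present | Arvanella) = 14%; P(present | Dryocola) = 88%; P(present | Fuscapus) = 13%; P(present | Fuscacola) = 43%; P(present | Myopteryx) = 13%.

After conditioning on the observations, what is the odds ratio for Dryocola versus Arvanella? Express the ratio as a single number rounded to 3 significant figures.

0.809

Unnormalized posterior weight (prior times the observation likelihoods) for each of the two hypotheses (using 1 − P(present | H) for each absent observation):
  Dryocola: 0.269 × 0.85 × (1 − 0.88) = 0.027438
  Arvanella: 0.073 × 0.54 × (1 − 0.14) = 0.033901
Posterior odds = 0.027438 / 0.033901 ≈ 0.809.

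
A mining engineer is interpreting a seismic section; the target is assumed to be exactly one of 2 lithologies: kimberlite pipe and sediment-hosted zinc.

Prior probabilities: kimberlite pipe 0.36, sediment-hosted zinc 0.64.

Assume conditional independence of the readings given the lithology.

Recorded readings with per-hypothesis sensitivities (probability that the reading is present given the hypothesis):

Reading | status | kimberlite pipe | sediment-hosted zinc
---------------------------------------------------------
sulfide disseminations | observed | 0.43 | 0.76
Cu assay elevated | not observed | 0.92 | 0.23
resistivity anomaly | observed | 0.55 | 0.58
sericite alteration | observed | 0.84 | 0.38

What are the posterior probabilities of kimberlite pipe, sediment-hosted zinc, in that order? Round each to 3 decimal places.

0.065, 0.935

By Bayes' rule with conditional independence, the unnormalized weight for each hypothesis is prior × ∏ likelihoods (using 1 − P(present | H) for each absent reading):
  kimberlite pipe: 0.36 × 0.43 × (1 − 0.92) × 0.55 × 0.84 = 0.0057214
  sediment-hosted zinc: 0.64 × 0.76 × (1 − 0.23) × 0.58 × 0.38 = 0.082546
The unnormalized weights sum to 0.088267.
P(kimberlite pipe | evidence) = 0.0057214 / 0.088267 ≈ 0.065
P(sediment-hosted zinc | evidence) = 0.082546 / 0.088267 ≈ 0.935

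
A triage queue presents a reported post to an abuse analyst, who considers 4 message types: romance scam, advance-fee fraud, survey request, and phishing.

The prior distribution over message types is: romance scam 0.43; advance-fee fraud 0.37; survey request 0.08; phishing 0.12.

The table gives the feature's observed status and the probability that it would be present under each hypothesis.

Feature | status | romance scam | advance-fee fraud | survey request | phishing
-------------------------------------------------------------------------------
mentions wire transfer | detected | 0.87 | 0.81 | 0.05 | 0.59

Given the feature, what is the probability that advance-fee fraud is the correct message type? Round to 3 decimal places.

0.400

Multiply each prior by the likelihood of the feature:
  romance scam: 0.43 × 0.87 = 0.3741
  advance-fee fraud: 0.37 × 0.81 = 0.2997
  survey request: 0.08 × 0.05 = 0.004
  phishing: 0.12 × 0.59 = 0.0708
Normalizing constant Z = 0.3741 + 0.2997 + 0.004 + 0.0708 = 0.7486.
P(advance-fee fraud | evidence) = 0.2997 / 0.7486 ≈ 0.400.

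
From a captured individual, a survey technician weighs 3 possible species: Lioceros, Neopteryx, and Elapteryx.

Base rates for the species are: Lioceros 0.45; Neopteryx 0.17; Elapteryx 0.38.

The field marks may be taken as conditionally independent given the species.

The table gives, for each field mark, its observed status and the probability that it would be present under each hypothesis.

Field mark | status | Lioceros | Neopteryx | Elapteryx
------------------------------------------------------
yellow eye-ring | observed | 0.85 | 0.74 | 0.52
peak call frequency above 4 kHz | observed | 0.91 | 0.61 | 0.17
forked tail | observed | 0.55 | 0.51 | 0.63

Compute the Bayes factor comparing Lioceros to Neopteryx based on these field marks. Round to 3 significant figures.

The Bayes factor is the ratio of the joint likelihoods of the field mark pattern under the two hypotheses.
  Lioceros: 0.85 × 0.91 × 0.55 = 0.42542
  Neopteryx: 0.74 × 0.61 × 0.51 = 0.23021
Bayes factor = 0.42542 / 0.23021 ≈ 1.85

1.85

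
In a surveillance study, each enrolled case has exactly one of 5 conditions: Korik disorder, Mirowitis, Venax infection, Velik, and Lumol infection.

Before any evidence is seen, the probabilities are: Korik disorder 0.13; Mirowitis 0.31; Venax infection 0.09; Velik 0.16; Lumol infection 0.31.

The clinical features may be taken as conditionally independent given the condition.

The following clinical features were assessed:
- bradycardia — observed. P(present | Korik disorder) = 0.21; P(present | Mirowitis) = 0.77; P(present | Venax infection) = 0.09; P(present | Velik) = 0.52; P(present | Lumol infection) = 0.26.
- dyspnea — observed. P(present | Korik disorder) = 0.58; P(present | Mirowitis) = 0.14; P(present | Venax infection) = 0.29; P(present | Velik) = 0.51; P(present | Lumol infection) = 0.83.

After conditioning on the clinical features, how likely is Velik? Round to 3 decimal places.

0.264

By Bayes' rule with conditional independence, the unnormalized weight for each hypothesis is prior × ∏ likelihoods:
  Korik disorder: 0.13 × 0.21 × 0.58 = 0.015834
  Mirowitis: 0.31 × 0.77 × 0.14 = 0.033418
  Venax infection: 0.09 × 0.09 × 0.29 = 0.002349
  Velik: 0.16 × 0.52 × 0.51 = 0.042432
  Lumol infection: 0.31 × 0.26 × 0.83 = 0.066898
The unnormalized weights sum to 0.16093.
P(Velik | evidence) = 0.042432 / 0.16093 ≈ 0.264.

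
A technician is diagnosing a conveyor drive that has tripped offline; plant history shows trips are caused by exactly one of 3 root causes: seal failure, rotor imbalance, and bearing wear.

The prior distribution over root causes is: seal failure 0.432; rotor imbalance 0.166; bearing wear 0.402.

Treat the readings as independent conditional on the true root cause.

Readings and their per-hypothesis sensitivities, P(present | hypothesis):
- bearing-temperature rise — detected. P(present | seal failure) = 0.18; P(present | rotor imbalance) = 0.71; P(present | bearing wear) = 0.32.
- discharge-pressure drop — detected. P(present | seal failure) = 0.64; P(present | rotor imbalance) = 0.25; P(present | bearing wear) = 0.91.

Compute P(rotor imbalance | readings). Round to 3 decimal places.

For each hypothesis, the unnormalized posterior weight is prior × product of the reading likelihoods:
  seal failure: 0.432 × 0.18 × 0.64 = 0.049766
  rotor imbalance: 0.166 × 0.71 × 0.25 = 0.029465
  bearing wear: 0.402 × 0.32 × 0.91 = 0.11706
Marginal likelihood of the evidence = 0.19629.
P(rotor imbalance | evidence) = 0.029465 / 0.19629 ≈ 0.150.

0.150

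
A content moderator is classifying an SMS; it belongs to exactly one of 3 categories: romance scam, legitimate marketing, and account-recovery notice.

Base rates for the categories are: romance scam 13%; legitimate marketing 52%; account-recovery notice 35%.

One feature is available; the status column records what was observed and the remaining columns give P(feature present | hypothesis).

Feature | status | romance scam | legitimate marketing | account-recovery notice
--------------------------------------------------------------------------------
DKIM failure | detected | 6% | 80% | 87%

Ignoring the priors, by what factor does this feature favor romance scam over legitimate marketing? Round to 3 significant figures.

Likelihood of this feature under each hypothesis:
  romance scam: 0.06
  legitimate marketing: 0.8
Bayes factor = 0.06 / 0.8 ≈ 0.0750

0.0750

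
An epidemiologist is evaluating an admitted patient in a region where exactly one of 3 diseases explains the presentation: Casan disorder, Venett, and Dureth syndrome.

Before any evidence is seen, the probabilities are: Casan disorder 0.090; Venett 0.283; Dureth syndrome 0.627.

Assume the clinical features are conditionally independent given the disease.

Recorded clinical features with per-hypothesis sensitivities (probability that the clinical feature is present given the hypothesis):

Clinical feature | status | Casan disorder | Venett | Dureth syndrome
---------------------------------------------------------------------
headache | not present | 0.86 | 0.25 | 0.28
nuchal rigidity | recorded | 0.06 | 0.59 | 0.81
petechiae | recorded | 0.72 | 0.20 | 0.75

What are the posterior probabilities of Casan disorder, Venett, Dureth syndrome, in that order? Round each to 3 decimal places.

By Bayes' rule with conditional independence, the unnormalized weight for each hypothesis is prior × ∏ likelihoods (using 1 − P(present | H) for each absent clinical feature):
  Casan disorder: 0.090 × (1 − 0.86) × 0.06 × 0.72 = 0.00054432
  Venett: 0.283 × (1 − 0.25) × 0.59 × 0.20 = 0.025045
  Dureth syndrome: 0.627 × (1 − 0.28) × 0.81 × 0.75 = 0.27425
Marginal likelihood of the evidence = 0.29984.
P(Casan disorder | evidence) = 0.00054432 / 0.29984 ≈ 0.002
P(Venett | evidence) = 0.025045 / 0.29984 ≈ 0.084
P(Dureth syndrome | evidence) = 0.27425 / 0.29984 ≈ 0.915

0.002, 0.084, 0.915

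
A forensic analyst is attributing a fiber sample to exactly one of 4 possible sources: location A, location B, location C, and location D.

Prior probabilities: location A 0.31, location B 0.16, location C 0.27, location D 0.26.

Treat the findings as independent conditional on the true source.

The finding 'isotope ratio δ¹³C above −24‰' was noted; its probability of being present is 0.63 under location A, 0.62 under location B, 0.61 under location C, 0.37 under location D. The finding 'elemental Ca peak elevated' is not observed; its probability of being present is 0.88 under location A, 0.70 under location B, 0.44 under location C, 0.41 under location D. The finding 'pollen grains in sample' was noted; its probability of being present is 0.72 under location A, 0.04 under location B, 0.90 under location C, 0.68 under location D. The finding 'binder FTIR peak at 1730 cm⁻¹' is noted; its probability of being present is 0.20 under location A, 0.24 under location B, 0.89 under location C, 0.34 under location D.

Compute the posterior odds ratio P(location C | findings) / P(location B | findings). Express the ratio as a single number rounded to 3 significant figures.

259

The normalizing constant cancels in an odds ratio, so compute prior × likelihood for the two hypotheses only (using 1 − P(present | H) for each absent finding):
  location C: 0.27 × 0.61 × (1 − 0.44) × 0.90 × 0.89 = 0.073878
  location B: 0.16 × 0.62 × (1 − 0.70) × 0.04 × 0.24 = 0.0002857
Posterior odds = 0.073878 / 0.0002857 ≈ 259.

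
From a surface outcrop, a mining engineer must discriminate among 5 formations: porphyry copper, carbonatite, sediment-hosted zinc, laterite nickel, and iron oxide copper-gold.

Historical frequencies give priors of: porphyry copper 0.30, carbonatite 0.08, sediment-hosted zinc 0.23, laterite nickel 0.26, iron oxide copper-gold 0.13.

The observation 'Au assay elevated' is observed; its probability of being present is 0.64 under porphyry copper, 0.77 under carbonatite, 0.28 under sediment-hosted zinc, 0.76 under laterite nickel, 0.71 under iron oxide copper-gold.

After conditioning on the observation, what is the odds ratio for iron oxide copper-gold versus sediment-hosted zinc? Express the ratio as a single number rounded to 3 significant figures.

1.43

Unnormalized posterior weight (prior times the observation likelihood) for each of the two hypotheses:
  iron oxide copper-gold: 0.13 × 0.71 = 0.0923
  sediment-hosted zinc: 0.23 × 0.28 = 0.0644
Posterior odds = 0.0923 / 0.0644 ≈ 1.43.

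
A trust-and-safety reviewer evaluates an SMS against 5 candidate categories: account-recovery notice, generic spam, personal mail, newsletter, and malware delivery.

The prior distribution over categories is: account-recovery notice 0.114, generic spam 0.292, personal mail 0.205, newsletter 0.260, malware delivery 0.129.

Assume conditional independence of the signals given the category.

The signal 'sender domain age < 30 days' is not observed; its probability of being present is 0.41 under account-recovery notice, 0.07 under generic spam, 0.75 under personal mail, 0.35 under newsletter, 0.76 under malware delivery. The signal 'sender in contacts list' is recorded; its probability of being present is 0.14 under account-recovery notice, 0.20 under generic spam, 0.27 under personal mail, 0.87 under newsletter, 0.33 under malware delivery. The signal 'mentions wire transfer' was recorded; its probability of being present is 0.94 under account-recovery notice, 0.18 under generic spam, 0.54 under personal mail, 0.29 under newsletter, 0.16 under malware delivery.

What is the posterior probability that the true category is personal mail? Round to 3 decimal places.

By Bayes' rule with conditional independence, the unnormalized weight for each hypothesis is prior × ∏ likelihoods (using 1 − P(present | H) for each absent signal):
  account-recovery notice: 0.114 × (1 − 0.41) × 0.14 × 0.94 = 0.0088514
  generic spam: 0.292 × (1 − 0.07) × 0.20 × 0.18 = 0.0097762
  personal mail: 0.205 × (1 − 0.75) × 0.27 × 0.54 = 0.0074723
  newsletter: 0.260 × (1 − 0.35) × 0.87 × 0.29 = 0.042639
  malware delivery: 0.129 × (1 − 0.76) × 0.33 × 0.16 = 0.0016347
Marginal likelihood of the evidence = 0.070373.
P(personal mail | evidence) = 0.0074723 / 0.070373 ≈ 0.106.

0.106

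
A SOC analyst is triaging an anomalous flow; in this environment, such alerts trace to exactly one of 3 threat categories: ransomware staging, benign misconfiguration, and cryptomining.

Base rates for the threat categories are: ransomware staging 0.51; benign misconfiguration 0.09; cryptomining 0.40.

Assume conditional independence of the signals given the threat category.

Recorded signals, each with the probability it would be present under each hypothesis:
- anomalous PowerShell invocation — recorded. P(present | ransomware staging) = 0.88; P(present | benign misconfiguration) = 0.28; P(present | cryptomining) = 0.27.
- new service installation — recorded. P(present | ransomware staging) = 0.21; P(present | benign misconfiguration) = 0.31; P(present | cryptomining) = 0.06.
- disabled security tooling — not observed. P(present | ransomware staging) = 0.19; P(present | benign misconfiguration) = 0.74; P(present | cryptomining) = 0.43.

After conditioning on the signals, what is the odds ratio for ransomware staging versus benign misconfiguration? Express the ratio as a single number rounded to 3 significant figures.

Posterior odds equal prior odds times the likelihood ratio; only the two competing hypotheses matter (using 1 − P(present | H) for each absent signal).
  ransomware staging: 0.51 × 0.88 × 0.21 × (1 − 0.19) = 0.076341
  benign misconfiguration: 0.09 × 0.28 × 0.31 × (1 − 0.74) = 0.0020311
Posterior odds = 0.076341 / 0.0020311 ≈ 37.6.

37.6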